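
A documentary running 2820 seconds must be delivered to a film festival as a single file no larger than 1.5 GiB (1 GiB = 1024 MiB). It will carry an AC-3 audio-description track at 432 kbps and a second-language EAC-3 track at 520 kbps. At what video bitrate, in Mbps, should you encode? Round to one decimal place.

3.6 Mbps

Budget: 1.5 GiB = 12884.9 Mb.
Total bitrate budget: 12884.9 Mb / 2820 s = 4.569 Mbps.
Audio total: 432 + 520 = 952 kbps = 0.952 Mbps.
Video: 4.569 − 0.952 = 3.617 Mbps.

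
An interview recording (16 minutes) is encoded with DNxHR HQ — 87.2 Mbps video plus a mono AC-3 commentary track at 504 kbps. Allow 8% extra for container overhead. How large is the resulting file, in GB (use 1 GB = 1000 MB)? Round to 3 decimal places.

11.366 GB

16 min = 960 s
Audio: 504 kbps = 0.504 Mbps.
Total bitrate: 87.2 + 0.504 = 87.704 Mbps.
Stream data: 87.704 Mbps × 960 s = 84195.8 Mb.
With 8% container overhead: ×1.08.
90,932 Mb ÷ 8 = 11,366 MB → 11.37 GB.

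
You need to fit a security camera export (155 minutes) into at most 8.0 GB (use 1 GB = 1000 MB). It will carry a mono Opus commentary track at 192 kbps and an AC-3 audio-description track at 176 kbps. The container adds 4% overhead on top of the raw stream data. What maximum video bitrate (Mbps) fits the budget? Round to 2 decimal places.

Budget: 8.0 GB = 64000.0 Mb.
Stream payload after overhead: 64000.0 / 1.04 = 61538.5 Mb.
155 min = 9300 s
Total bitrate budget: 61538.5 Mb / 9300 s = 6.617 Mbps.
Audio total: 192 + 176 = 368 kbps = 0.368 Mbps.
Video: 6.617 − 0.368 = 6.249 Mbps.

6.25 Mbps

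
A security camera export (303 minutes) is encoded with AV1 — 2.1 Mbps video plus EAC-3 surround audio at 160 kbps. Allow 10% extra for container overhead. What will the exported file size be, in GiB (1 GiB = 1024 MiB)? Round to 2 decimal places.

303 min = 18180 s
Audio: 160 kbps = 0.160 Mbps.
Total bitrate: 2.1 + 0.160 = 2.260 Mbps.
Stream data: 2.260 Mbps × 18180 s = 41086.8 Mb.
With 10% container overhead: ×1.10.
45,195 Mb = 5,649,435,000 bytes ÷ 1,073,741,824 = 5.261 GiB.

5.26 GiB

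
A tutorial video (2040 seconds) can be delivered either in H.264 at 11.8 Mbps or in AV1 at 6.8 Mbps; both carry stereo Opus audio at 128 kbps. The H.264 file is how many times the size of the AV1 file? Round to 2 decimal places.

Audio: 128 kbps = 0.128 Mbps.
H.264: 11.928 Mbps × 2040 s = 24333.1 Mb = 3.042 GB.
AV1: 6.928 Mbps × 2040 s = 14133.1 Mb = 1.767 GB.
Ratio: 3.042 / 1.767 = 1.722.

1.72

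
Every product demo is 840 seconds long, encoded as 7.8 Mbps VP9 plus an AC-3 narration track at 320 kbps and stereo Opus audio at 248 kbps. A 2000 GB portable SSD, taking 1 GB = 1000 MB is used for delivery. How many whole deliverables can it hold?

2276

Audio total: 320 + 248 = 568 kbps = 0.568 Mbps.
Total bitrate: 8.368 Mbps.
Per item: 8.368 Mbps × 840 s = 7,029 Mb = 878.6 MB.
Capacity: 2000 GB = 16,000,000 Mb; 2276.25 items → 2276 complete.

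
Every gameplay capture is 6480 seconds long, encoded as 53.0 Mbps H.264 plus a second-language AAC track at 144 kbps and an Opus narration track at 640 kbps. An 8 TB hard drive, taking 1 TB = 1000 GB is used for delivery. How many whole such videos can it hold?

Audio total: 144 + 640 = 784 kbps = 0.784 Mbps.
Total bitrate: 53.784 Mbps.
Per item: 53.784 Mbps × 6480 s = 348,520 Mb = 43,565 MB.
Capacity: 8 TB = 64,000,000 Mb; 183.63 items → 183 complete.

183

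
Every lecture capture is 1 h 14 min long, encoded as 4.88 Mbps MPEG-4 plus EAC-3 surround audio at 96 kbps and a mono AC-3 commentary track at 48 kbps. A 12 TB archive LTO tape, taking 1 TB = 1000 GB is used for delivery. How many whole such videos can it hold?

1 h 14 min = 74 min = 4440 s
Audio total: 96 + 48 = 144 kbps = 0.144 Mbps.
Total bitrate: 5.024 Mbps.
Per item: 5.024 Mbps × 4440 s = 22,307 Mb = 2,788 MB.
Capacity: 12 TB = 96,000,000 Mb; 4303.67 items → 4303 complete.

4303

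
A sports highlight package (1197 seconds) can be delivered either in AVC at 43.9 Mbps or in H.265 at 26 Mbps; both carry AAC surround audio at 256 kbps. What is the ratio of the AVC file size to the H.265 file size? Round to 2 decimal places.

1.68

Audio: 256 kbps = 0.256 Mbps.
AVC: 44.156 Mbps × 1197 s = 52854.7 Mb = 6.607 GB.
H.265: 26.256 Mbps × 1197 s = 31428.4 Mb = 3.929 GB.
Ratio: 6.607 / 3.929 = 1.682.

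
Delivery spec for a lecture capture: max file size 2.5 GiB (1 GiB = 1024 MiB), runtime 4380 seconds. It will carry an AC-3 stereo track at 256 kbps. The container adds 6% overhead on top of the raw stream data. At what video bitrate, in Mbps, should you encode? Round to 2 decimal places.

Budget: 2.5 GiB = 21474.8 Mb.
Stream payload after overhead: 21474.8 / 1.06 = 20259.3 Mb.
Total bitrate budget: 20259.3 Mb / 4380 s = 4.625 Mbps.
Audio: 256 kbps = 0.256 Mbps.
Video: 4.625 − 0.256 = 4.369 Mbps.

4.37 Mbps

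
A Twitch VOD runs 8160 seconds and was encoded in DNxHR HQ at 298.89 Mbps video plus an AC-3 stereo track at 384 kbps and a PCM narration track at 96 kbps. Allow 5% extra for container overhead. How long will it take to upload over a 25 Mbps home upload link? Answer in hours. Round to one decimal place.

28.5 hours

Audio total: 384 + 96 = 480 kbps = 0.480 Mbps.
Total bitrate: 299.370 Mbps.
File: 299.370 Mbps × 8160 s = 2442859.2 Mb.
With 5% container overhead: ×1.05. → 2565002.2 Mb.
At 25 Mbps: 2565002.2 / 25 = 102600.1 s ≈ 28.5 hours.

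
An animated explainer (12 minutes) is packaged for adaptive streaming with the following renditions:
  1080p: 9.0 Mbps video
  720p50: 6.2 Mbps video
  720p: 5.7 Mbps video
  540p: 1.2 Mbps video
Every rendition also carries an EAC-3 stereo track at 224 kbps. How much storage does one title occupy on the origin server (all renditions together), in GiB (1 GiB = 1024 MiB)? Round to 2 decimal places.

12 min = 720 s
Audio: 224 kbps = 0.224 Mbps.
Sum of rendition bitrates: (9.0+0.224) + (6.2+0.224) + (5.7+0.224) + (1.2+0.224) = 22.996 Mbps.
× 720 s = 16,557 Mb = 2,070 MB = 1.928 GiB.

1.93 GiB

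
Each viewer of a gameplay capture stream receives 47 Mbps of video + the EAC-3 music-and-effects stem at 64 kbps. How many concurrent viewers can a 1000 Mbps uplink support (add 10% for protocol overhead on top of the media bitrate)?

Audio: 64 kbps = 0.064 Mbps.
Per-viewer media rate: 47.064 Mbps.
On the wire with 10% overhead: 51.770 Mbps.
1000 Mbps = 1,000 Mbps; 1,000 / 51.770 = 19.32 → 19 viewers.

19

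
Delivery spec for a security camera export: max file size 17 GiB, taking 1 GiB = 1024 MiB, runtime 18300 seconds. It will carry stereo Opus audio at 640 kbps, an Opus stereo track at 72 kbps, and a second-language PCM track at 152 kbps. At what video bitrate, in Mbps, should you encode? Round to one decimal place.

Budget: 17 GiB = 146028.9 Mb.
Total bitrate budget: 146028.9 Mb / 18300 s = 7.980 Mbps.
Audio total: 640 + 72 + 152 = 864 kbps = 0.864 Mbps.
Video: 7.980 − 0.864 = 7.116 Mbps.

7.1 Mbps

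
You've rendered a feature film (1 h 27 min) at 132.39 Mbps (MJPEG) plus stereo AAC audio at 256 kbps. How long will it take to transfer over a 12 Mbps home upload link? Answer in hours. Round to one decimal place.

16.0 hours

1 h 27 min = 87 min = 5220 s
Audio: 256 kbps = 0.256 Mbps.
Total bitrate: 132.646 Mbps.
File: 132.646 Mbps × 5220 s = 692412.1 Mb.
At 12 Mbps: 692412.1 / 12 = 57701.0 s ≈ 16 hours.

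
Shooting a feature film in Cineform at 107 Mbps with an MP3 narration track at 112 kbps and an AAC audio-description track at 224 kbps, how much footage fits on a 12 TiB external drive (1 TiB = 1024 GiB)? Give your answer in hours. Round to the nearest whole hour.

273 hours

Audio total: 112 + 224 = 336 kbps = 0.336 Mbps.
Total bitrate: 107 + 0.336 = 107.336 Mbps.
Capacity: 12 TiB = 105,553,116 Mb.
Recording time: 105,553,116 / 107.336 = 983,390 s ≈ 273 hours.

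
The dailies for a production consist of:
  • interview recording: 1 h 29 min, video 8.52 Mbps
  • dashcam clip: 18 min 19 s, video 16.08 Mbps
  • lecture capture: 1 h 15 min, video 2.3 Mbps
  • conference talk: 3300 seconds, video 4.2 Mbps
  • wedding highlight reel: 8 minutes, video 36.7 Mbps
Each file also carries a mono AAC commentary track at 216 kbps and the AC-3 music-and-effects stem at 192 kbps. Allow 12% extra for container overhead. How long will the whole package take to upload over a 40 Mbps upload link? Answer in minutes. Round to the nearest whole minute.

52 minutes

Audio total: 216 + 192 = 408 kbps = 0.408 Mbps.
interview recording: 8.928 Mbps × 5340 s × 1.12 = 53396.6 Mb
dashcam clip: 16.488 Mbps × 1099 s × 1.12 = 20294.7 Mb
lecture capture: 2.708 Mbps × 4500 s × 1.12 = 13648.3 Mb
conference talk: 4.608 Mbps × 3300 s × 1.12 = 17031.2 Mb
wedding highlight reel: 37.108 Mbps × 480 s × 1.12 = 19949.3 Mb
Total: 124320.1 Mb = 15540.0 MB.
At 40 Mbps: 124320.1 / 40 = 3108 s ≈ 51.8 minutes.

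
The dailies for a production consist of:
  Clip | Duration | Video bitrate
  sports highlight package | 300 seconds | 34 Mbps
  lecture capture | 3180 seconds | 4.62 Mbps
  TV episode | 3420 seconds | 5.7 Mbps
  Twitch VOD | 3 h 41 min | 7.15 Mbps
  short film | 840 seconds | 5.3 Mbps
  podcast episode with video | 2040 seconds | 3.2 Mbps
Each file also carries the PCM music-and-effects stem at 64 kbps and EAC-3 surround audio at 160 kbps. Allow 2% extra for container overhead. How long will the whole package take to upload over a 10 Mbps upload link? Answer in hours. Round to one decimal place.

4.4 hours

Audio total: 64 + 160 = 224 kbps = 0.224 Mbps.
sports highlight package: 34.224 Mbps × 300 s × 1.02 = 10472.5 Mb
lecture capture: 4.844 Mbps × 3180 s × 1.02 = 15712.0 Mb
TV episode: 5.924 Mbps × 3420 s × 1.02 = 20665.3 Mb
Twitch VOD: 7.374 Mbps × 13260 s × 1.02 = 99734.8 Mb
short film: 5.524 Mbps × 840 s × 1.02 = 4733.0 Mb
podcast episode with video: 3.424 Mbps × 2040 s × 1.02 = 7124.7 Mb
Total: 158442.3 Mb = 19805.3 MB.
At 10 Mbps: 158442.3 / 10 = 15844 s ≈ 4.4 hours.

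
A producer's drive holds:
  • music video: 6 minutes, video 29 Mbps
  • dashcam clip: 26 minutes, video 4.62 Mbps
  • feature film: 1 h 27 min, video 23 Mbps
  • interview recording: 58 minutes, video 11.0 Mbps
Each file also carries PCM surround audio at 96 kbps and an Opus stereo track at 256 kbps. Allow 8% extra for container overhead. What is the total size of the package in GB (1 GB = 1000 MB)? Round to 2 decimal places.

Audio total: 96 + 256 = 352 kbps = 0.352 Mbps.
music video: 29.352 Mbps × 360 s × 1.08 = 11412.1 Mb
dashcam clip: 4.972 Mbps × 1560 s × 1.08 = 8376.8 Mb
feature film: 23.352 Mbps × 5220 s × 1.08 = 131649.2 Mb
interview recording: 11.352 Mbps × 3480 s × 1.08 = 42665.4 Mb
Total: 194103.5 Mb = 24262.9 MB.
= 24.26 GB.

24.26 GB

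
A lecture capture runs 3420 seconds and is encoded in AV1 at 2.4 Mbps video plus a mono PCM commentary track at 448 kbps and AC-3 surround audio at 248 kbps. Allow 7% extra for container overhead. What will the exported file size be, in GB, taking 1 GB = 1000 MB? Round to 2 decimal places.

Audio total: 448 + 248 = 696 kbps = 0.696 Mbps.
Total bitrate: 2.4 + 0.696 = 3.096 Mbps.
Stream data: 3.096 Mbps × 3420 s = 10588.3 Mb.
With 7% container overhead: ×1.07.
11,330 Mb ÷ 8 = 1,416 MB → 1.416 GB.

1.42 GB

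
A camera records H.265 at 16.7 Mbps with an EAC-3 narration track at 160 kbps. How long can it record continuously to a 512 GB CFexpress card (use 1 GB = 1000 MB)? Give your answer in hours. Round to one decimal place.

67.5 hours

Audio: 160 kbps = 0.160 Mbps.
Total bitrate: 16.7 + 0.160 = 16.860 Mbps.
Capacity: 512 GB = 4,096,000 Mb.
Recording time: 4,096,000 / 16.860 = 242,942 s ≈ 67.5 hours.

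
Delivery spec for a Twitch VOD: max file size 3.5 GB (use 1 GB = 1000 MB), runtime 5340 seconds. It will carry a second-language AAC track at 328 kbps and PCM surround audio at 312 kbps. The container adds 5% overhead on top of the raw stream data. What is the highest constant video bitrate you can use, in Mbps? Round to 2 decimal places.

Budget: 3.5 GB = 28000.0 Mb.
Stream payload after overhead: 28000.0 / 1.05 = 26666.7 Mb.
Total bitrate budget: 26666.7 Mb / 5340 s = 4.994 Mbps.
Audio total: 328 + 312 = 640 kbps = 0.640 Mbps.
Video: 4.994 − 0.640 = 4.354 Mbps.

4.35 Mbps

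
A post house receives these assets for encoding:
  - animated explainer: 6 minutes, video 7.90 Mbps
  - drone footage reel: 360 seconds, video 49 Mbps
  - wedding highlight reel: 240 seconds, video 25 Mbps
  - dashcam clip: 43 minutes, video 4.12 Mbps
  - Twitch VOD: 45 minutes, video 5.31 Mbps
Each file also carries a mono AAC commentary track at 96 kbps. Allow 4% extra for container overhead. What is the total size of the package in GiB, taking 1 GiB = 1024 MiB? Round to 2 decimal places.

6.30 GiB

Audio: 96 kbps = 0.096 Mbps.
animated explainer: 7.996 Mbps × 360 s × 1.04 = 2993.7 Mb
drone footage reel: 49.096 Mbps × 360 s × 1.04 = 18381.5 Mb
wedding highlight reel: 25.096 Mbps × 240 s × 1.04 = 6264.0 Mb
dashcam clip: 4.216 Mbps × 2580 s × 1.04 = 11312.4 Mb
Twitch VOD: 5.406 Mbps × 2700 s × 1.04 = 15180.0 Mb
Total: 54131.6 Mb = 6766.5 MB.
= 6.302 GiB.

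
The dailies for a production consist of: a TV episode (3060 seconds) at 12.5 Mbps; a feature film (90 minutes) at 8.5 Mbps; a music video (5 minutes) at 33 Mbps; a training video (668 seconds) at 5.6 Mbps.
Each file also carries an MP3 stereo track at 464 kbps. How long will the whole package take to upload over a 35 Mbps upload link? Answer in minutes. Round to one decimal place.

Audio: 464 kbps = 0.464 Mbps.
TV episode: 12.964 Mbps × 3060 s = 39669.8 Mb
feature film: 8.964 Mbps × 5400 s = 48405.6 Mb
music video: 33.464 Mbps × 300 s = 10039.2 Mb
training video: 6.064 Mbps × 668 s = 4050.8 Mb
Total: 102165.4 Mb = 12770.7 MB.
At 35 Mbps: 102165.4 / 35 = 2919 s ≈ 48.7 minutes.

48.7 minutes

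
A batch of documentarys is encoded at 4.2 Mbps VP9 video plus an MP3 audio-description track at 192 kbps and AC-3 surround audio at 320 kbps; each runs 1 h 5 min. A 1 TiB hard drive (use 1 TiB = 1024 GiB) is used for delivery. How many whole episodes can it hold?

1 h 5 min = 65 min = 3900 s
Audio total: 192 + 320 = 512 kbps = 0.512 Mbps.
Total bitrate: 4.712 Mbps.
Per item: 4.712 Mbps × 3900 s = 18,377 Mb = 2,297 MB.
Capacity: 1 TiB = 8,796,093 Mb; 478.65 items → 478 complete.

478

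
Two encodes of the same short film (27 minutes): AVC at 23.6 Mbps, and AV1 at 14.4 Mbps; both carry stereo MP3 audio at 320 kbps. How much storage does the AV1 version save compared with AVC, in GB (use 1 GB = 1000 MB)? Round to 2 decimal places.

27 min = 1620 s
Audio: 320 kbps = 0.320 Mbps.
AVC: 23.920 Mbps × 1620 s = 38750.4 Mb = 4.844 GB.
AV1: 14.720 Mbps × 1620 s = 23846.4 Mb = 2.981 GB.
Saving: 4.844 − 2.981 = 1.863 GB.

1.86 GB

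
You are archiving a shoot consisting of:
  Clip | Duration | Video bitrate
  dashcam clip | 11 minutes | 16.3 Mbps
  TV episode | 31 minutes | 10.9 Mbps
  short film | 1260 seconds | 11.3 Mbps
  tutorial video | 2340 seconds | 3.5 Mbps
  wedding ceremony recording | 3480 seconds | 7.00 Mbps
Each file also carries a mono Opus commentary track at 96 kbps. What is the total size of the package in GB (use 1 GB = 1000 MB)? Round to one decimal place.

Audio: 96 kbps = 0.096 Mbps.
dashcam clip: 16.396 Mbps × 660 s = 10821.4 Mb
TV episode: 10.996 Mbps × 1860 s = 20452.6 Mb
short film: 11.396 Mbps × 1260 s = 14359.0 Mb
tutorial video: 3.596 Mbps × 2340 s = 8414.6 Mb
wedding ceremony recording: 7.096 Mbps × 3480 s = 24694.1 Mb
Total: 78741.6 Mb = 9842.7 MB.
= 9.843 GB.

9.8 GB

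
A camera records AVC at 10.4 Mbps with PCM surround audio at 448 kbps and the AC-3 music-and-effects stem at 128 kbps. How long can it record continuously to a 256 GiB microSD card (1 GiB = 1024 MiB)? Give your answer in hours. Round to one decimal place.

55.7 hours

Audio total: 448 + 128 = 576 kbps = 0.576 Mbps.
Total bitrate: 10.4 + 0.576 = 10.976 Mbps.
Capacity: 256 GiB = 2,199,023 Mb.
Recording time: 2,199,023 / 10.976 = 200,348 s ≈ 55.7 hours.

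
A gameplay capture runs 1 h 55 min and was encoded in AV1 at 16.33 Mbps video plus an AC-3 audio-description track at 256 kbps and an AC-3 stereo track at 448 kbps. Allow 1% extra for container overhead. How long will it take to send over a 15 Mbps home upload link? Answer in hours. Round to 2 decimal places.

2.20 hours

1 h 55 min = 115 min = 6900 s
Audio total: 256 + 448 = 704 kbps = 0.704 Mbps.
Total bitrate: 17.034 Mbps.
File: 17.034 Mbps × 6900 s = 117534.6 Mb.
With 1% container overhead: ×1.01. → 118709.9 Mb.
At 15 Mbps: 118709.9 / 15 = 7914.0 s ≈ 2.2 hours.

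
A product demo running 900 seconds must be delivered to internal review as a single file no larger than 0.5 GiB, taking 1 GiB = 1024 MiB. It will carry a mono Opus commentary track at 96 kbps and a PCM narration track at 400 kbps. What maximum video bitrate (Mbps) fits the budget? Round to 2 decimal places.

Budget: 0.5 GiB = 4295.0 Mb.
Total bitrate budget: 4295.0 Mb / 900 s = 4.772 Mbps.
Audio total: 96 + 400 = 496 kbps = 0.496 Mbps.
Video: 4.772 − 0.496 = 4.276 Mbps.

4.28 Mbps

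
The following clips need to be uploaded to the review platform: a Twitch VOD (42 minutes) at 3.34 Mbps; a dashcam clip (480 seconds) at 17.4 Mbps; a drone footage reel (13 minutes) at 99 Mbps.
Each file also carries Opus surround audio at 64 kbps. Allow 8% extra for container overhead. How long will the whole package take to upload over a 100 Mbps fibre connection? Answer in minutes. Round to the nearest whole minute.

Audio: 64 kbps = 0.064 Mbps.
Twitch VOD: 3.404 Mbps × 2520 s × 1.08 = 9264.3 Mb
dashcam clip: 17.464 Mbps × 480 s × 1.08 = 9053.3 Mb
drone footage reel: 99.064 Mbps × 780 s × 1.08 = 83451.5 Mb
Total: 101769.2 Mb = 12721.1 MB.
At 100 Mbps: 101769.2 / 100 = 1018 s ≈ 17 minutes.

17 minutes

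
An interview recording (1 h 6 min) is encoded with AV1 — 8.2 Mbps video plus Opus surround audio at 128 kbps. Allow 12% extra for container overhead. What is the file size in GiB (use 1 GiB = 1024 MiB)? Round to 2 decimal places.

1 h 6 min = 66 min = 3960 s
Audio: 128 kbps = 0.128 Mbps.
Total bitrate: 8.2 + 0.128 = 8.328 Mbps.
Stream data: 8.328 Mbps × 3960 s = 32978.9 Mb.
With 12% container overhead: ×1.12.
36,936 Mb = 4,617,043,200 bytes ÷ 1,073,741,824 = 4.300 GiB.

4.30 GiB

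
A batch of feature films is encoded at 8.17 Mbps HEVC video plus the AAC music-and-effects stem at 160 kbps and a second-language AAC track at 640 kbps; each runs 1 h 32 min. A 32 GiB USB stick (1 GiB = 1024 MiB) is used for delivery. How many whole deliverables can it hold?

5

1 h 32 min = 92 min = 5520 s
Audio total: 160 + 640 = 800 kbps = 0.800 Mbps.
Total bitrate: 8.970 Mbps.
Per item: 8.970 Mbps × 5520 s = 49,514 Mb = 6,189 MB.
Capacity: 32 GiB = 274,878 Mb; 5.55 items → 5 complete.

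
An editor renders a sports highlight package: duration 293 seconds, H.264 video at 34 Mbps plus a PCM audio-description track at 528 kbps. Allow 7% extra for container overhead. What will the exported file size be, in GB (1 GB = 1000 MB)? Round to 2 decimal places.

1.35 GB

Audio: 528 kbps = 0.528 Mbps.
Total bitrate: 34 + 0.528 = 34.528 Mbps.
Stream data: 34.528 Mbps × 293 s = 10116.7 Mb.
With 7% container overhead: ×1.07.
10,825 Mb ÷ 8 = 1,353 MB → 1.353 GB.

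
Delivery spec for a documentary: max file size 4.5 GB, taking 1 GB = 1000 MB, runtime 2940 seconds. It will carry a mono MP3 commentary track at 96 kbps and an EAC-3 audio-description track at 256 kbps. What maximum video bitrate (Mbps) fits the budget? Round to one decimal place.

11.9 Mbps

Budget: 4.5 GB = 36000.0 Mb.
Total bitrate budget: 36000.0 Mb / 2940 s = 12.245 Mbps.
Audio total: 96 + 256 = 352 kbps = 0.352 Mbps.
Video: 12.245 − 0.352 = 11.893 Mbps.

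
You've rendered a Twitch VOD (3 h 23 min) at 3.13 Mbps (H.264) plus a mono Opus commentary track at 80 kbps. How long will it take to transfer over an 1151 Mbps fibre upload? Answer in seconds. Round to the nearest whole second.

34 seconds

3 h 23 min = 203 min = 12180 s
Audio: 80 kbps = 0.080 Mbps.
Total bitrate: 3.210 Mbps.
File: 3.210 Mbps × 12180 s = 39097.8 Mb.
At 1151 Mbps: 39097.8 / 1151 = 34.0 s ≈ 34 seconds.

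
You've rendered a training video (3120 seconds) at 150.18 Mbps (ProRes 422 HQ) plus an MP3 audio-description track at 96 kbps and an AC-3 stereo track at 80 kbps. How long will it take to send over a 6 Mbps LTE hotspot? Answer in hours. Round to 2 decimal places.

Audio total: 96 + 80 = 176 kbps = 0.176 Mbps.
Total bitrate: 150.356 Mbps.
File: 150.356 Mbps × 3120 s = 469110.7 Mb.
At 6 Mbps: 469110.7 / 6 = 78185.1 s ≈ 21.7 hours.

21.72 hours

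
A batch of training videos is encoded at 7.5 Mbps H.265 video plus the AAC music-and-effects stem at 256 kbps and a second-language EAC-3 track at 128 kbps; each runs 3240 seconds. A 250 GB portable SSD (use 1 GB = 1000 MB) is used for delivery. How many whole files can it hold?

78

Audio total: 256 + 128 = 384 kbps = 0.384 Mbps.
Total bitrate: 7.884 Mbps.
Per item: 7.884 Mbps × 3240 s = 25,544 Mb = 3,193 MB.
Capacity: 250 GB = 2,000,000 Mb; 78.30 items → 78 complete.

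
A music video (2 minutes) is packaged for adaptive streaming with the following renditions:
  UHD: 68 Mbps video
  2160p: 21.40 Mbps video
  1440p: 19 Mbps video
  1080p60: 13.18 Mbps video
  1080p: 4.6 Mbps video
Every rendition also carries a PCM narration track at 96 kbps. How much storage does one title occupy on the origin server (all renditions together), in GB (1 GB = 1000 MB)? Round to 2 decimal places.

2 min = 120 s
Audio: 96 kbps = 0.096 Mbps.
Sum of rendition bitrates: (68+0.096) + (21.40+0.096) + (19+0.096) + (13.18+0.096) + (4.6+0.096) = 126.660 Mbps.
× 120 s = 15,199 Mb = 1,900 MB = 1.900 GB.

1.90 GB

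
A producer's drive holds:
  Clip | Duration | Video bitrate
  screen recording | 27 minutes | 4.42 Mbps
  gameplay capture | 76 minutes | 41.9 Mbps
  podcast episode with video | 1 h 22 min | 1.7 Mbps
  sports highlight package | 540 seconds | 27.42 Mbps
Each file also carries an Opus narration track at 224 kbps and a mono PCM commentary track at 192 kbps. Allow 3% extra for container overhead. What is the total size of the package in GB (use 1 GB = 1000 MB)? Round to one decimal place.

Audio total: 224 + 192 = 416 kbps = 0.416 Mbps.
screen recording: 4.836 Mbps × 1620 s × 1.03 = 8069.3 Mb
gameplay capture: 42.316 Mbps × 4560 s × 1.03 = 198749.8 Mb
podcast episode with video: 2.116 Mbps × 4920 s × 1.03 = 10723.0 Mb
sports highlight package: 27.836 Mbps × 540 s × 1.03 = 15482.4 Mb
Total: 233024.6 Mb = 29128.1 MB.
= 29.13 GB.

29.1 GB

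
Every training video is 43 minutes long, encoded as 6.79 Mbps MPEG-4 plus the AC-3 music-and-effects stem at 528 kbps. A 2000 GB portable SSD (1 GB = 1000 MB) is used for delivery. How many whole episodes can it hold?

847

43 min = 2580 s
Audio: 528 kbps = 0.528 Mbps.
Total bitrate: 7.318 Mbps.
Per item: 7.318 Mbps × 2580 s = 18,880 Mb = 2,360 MB.
Capacity: 2000 GB = 16,000,000 Mb; 847.44 items → 847 complete.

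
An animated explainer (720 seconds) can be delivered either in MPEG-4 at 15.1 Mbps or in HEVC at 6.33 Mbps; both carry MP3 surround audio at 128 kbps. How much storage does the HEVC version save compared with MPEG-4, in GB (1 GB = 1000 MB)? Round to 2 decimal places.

Audio: 128 kbps = 0.128 Mbps.
MPEG-4: 15.228 Mbps × 720 s = 10964.2 Mb = 1.371 GB.
HEVC: 6.458 Mbps × 720 s = 4649.8 Mb = 0.581 GB.
Saving: 1.371 − 0.581 = 0.789 GB.

0.79 GB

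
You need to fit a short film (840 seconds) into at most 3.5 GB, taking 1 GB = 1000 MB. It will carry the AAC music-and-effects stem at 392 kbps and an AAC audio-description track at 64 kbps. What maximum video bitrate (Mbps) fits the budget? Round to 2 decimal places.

Budget: 3.5 GB = 28000.0 Mb.
Total bitrate budget: 28000.0 Mb / 840 s = 33.333 Mbps.
Audio total: 392 + 64 = 456 kbps = 0.456 Mbps.
Video: 33.333 − 0.456 = 32.877 Mbps.

32.88 Mbps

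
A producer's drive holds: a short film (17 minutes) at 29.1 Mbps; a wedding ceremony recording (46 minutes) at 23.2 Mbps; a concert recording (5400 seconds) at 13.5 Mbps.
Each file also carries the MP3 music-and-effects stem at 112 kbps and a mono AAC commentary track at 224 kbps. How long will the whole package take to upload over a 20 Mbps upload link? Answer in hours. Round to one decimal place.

Audio total: 112 + 224 = 336 kbps = 0.336 Mbps.
short film: 29.436 Mbps × 1020 s = 30024.7 Mb
wedding ceremony recording: 23.536 Mbps × 2760 s = 64959.4 Mb
concert recording: 13.836 Mbps × 5400 s = 74714.4 Mb
Total: 169698.5 Mb = 21212.3 MB.
At 20 Mbps: 169698.5 / 20 = 8485 s ≈ 2.36 hours.

2.4 hours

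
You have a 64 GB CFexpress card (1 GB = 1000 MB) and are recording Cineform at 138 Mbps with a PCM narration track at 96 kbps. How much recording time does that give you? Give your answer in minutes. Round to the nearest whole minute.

Audio: 96 kbps = 0.096 Mbps.
Total bitrate: 138 + 0.096 = 138.096 Mbps.
Capacity: 64 GB = 512,000 Mb.
Recording time: 512,000 / 138.096 = 3,708 s ≈ 61.8 minutes.

62 minutes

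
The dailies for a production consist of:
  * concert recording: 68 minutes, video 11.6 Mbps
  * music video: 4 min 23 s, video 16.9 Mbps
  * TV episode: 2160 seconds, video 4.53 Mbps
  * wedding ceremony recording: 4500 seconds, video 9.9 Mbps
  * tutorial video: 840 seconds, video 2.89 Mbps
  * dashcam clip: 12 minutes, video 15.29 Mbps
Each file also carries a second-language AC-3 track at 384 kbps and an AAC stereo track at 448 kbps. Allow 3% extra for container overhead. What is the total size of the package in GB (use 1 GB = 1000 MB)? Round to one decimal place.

Audio total: 384 + 448 = 832 kbps = 0.832 Mbps.
concert recording: 12.432 Mbps × 4080 s × 1.03 = 52244.2 Mb
music video: 17.732 Mbps × 263 s × 1.03 = 4803.4 Mb
TV episode: 5.362 Mbps × 2160 s × 1.03 = 11929.4 Mb
wedding ceremony recording: 10.732 Mbps × 4500 s × 1.03 = 49742.8 Mb
tutorial video: 3.722 Mbps × 840 s × 1.03 = 3220.3 Mb
dashcam clip: 16.122 Mbps × 720 s × 1.03 = 11956.1 Mb
Total: 133896.2 Mb = 16737.0 MB.
= 16.74 GB.

16.7 GB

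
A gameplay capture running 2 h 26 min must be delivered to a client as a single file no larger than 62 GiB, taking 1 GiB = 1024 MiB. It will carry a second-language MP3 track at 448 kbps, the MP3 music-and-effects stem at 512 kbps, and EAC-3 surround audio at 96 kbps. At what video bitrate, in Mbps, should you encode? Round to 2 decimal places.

Budget: 62 GiB = 532575.9 Mb.
2 h 26 min = 146 min = 8760 s
Total bitrate budget: 532575.9 Mb / 8760 s = 60.796 Mbps.
Audio total: 448 + 512 + 96 = 1056 kbps = 1.056 Mbps.
Video: 60.796 − 1.056 = 59.740 Mbps.

59.74 Mbps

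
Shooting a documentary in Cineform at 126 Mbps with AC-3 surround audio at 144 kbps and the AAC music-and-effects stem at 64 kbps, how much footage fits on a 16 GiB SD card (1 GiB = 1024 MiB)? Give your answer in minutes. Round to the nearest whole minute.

18 minutes

Audio total: 144 + 64 = 208 kbps = 0.208 Mbps.
Total bitrate: 126 + 0.208 = 126.208 Mbps.
Capacity: 16 GiB = 137,439 Mb.
Recording time: 137,439 / 126.208 = 1,089 s ≈ 18.1 minutes.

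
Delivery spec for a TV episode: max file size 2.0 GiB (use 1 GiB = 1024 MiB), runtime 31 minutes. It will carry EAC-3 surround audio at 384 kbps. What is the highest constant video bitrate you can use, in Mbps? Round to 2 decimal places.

Budget: 2.0 GiB = 17179.9 Mb.
31 min = 1860 s
Total bitrate budget: 17179.9 Mb / 1860 s = 9.236 Mbps.
Audio: 384 kbps = 0.384 Mbps.
Video: 9.236 − 0.384 = 8.852 Mbps.

8.85 Mbps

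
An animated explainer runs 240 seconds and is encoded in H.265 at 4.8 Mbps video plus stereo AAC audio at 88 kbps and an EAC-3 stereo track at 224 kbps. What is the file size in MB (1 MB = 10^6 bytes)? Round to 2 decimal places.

Audio total: 88 + 224 = 312 kbps = 0.312 Mbps.
Total bitrate: 4.8 + 0.312 = 5.112 Mbps.
Stream data: 5.112 Mbps × 240 s = 1226.9 Mb.
1,227 Mb ÷ 8 = 153.4 MB → 153.4 MB.

153.36 MB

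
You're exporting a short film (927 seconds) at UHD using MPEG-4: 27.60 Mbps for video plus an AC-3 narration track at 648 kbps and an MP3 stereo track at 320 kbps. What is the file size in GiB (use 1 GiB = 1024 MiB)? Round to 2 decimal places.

3.08 GiB

Audio total: 648 + 320 = 968 kbps = 0.968 Mbps.
Total bitrate: 27.60 + 0.968 = 28.568 Mbps.
Stream data: 28.568 Mbps × 927 s = 26482.5 Mb.
26,483 Mb = 3,310,317,000 bytes ÷ 1,073,741,824 = 3.083 GiB.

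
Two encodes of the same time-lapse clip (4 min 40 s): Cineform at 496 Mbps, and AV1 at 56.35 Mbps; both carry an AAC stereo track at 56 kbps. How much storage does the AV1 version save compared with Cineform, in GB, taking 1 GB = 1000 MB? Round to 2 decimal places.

15.39 GB

4 min 40 s = 280 s
Audio: 56 kbps = 0.056 Mbps.
Cineform: 496.056 Mbps × 280 s = 138895.7 Mb = 17.362 GB.
AV1: 56.406 Mbps × 280 s = 15793.7 Mb = 1.974 GB.
Saving: 17.362 − 1.974 = 15.388 GB.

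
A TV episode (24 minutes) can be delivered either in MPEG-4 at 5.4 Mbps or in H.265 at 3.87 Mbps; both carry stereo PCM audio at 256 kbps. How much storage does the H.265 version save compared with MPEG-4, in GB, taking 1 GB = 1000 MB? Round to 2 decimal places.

24 min = 1440 s
Audio: 256 kbps = 0.256 Mbps.
MPEG-4: 5.656 Mbps × 1440 s = 8144.6 Mb = 1.018 GB.
H.265: 4.126 Mbps × 1440 s = 5941.4 Mb = 0.743 GB.
Saving: 1.018 − 0.743 = 0.275 GB.

0.28 GB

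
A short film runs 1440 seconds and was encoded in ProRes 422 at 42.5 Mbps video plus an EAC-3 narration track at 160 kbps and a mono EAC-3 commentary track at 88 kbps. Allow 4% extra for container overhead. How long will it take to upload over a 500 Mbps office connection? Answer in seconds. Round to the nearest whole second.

128 seconds

Audio total: 160 + 88 = 248 kbps = 0.248 Mbps.
Total bitrate: 42.748 Mbps.
File: 42.748 Mbps × 1440 s = 61557.1 Mb.
With 4% container overhead: ×1.04. → 64019.4 Mb.
At 500 Mbps: 64019.4 / 500 = 128.0 s ≈ 128 seconds.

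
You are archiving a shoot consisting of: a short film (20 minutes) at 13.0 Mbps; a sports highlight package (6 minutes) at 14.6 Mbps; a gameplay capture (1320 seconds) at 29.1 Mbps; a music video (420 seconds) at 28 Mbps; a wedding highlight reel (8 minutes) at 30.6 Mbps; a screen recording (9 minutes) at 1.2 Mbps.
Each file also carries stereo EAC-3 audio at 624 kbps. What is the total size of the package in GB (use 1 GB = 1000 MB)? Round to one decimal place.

11.1 GB

Audio: 624 kbps = 0.624 Mbps.
short film: 13.624 Mbps × 1200 s = 16348.8 Mb
sports highlight package: 15.224 Mbps × 360 s = 5480.6 Mb
gameplay capture: 29.724 Mbps × 1320 s = 39235.7 Mb
music video: 28.624 Mbps × 420 s = 12022.1 Mb
wedding highlight reel: 31.224 Mbps × 480 s = 14987.5 Mb
screen recording: 1.824 Mbps × 540 s = 985.0 Mb
Total: 89059.7 Mb = 11132.5 MB.
= 11.13 GB.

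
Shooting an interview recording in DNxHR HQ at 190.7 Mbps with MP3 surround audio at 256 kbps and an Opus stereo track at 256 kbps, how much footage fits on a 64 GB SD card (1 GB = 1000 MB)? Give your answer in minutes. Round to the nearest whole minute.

Audio total: 256 + 256 = 512 kbps = 0.512 Mbps.
Total bitrate: 190.7 + 0.512 = 191.212 Mbps.
Capacity: 64 GB = 512,000 Mb.
Recording time: 512,000 / 191.212 = 2,678 s ≈ 44.6 minutes.

45 minutes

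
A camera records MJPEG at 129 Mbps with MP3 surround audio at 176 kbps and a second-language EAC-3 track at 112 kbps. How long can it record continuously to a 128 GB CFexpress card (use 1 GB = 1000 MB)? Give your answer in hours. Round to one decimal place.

Audio total: 176 + 112 = 288 kbps = 0.288 Mbps.
Total bitrate: 129 + 0.288 = 129.288 Mbps.
Capacity: 128 GB = 1,024,000 Mb.
Recording time: 1,024,000 / 129.288 = 7,920 s ≈ 2.20 hours.

2.2 hours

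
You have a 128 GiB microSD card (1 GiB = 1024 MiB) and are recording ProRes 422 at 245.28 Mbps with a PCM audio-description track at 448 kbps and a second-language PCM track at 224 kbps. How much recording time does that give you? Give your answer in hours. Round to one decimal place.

1.2 hours

Audio total: 448 + 224 = 672 kbps = 0.672 Mbps.
Total bitrate: 245.28 + 0.672 = 245.952 Mbps.
Capacity: 128 GiB = 1,099,512 Mb.
Recording time: 1,099,512 / 245.952 = 4,470 s ≈ 1.24 hours.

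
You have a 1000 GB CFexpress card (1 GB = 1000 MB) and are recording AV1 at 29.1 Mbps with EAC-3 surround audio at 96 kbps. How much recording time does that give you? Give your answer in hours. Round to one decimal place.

76.1 hours

Audio: 96 kbps = 0.096 Mbps.
Total bitrate: 29.1 + 0.096 = 29.196 Mbps.
Capacity: 1000 GB = 8,000,000 Mb.
Recording time: 8,000,000 / 29.196 = 274,010 s ≈ 76.1 hours.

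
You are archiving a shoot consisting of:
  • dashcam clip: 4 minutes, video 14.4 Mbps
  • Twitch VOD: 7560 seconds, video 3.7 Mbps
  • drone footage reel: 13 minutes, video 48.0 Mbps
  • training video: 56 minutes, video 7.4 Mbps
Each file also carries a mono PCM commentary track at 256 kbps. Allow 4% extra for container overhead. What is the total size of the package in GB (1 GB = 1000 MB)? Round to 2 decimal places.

12.58 GB

Audio: 256 kbps = 0.256 Mbps.
dashcam clip: 14.656 Mbps × 240 s × 1.04 = 3658.1 Mb
Twitch VOD: 3.956 Mbps × 7560 s × 1.04 = 31103.7 Mb
drone footage reel: 48.256 Mbps × 780 s × 1.04 = 39145.3 Mb
training video: 7.656 Mbps × 3360 s × 1.04 = 26753.1 Mb
Total: 100660.2 Mb = 12582.5 MB.
= 12.58 GB.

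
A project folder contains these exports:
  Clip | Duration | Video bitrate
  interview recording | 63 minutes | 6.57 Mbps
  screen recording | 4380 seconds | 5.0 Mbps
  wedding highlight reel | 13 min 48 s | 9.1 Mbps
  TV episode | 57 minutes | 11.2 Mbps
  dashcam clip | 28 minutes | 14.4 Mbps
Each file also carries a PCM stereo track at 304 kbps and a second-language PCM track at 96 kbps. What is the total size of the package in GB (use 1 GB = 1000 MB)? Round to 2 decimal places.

Audio total: 304 + 96 = 400 kbps = 0.400 Mbps.
interview recording: 6.970 Mbps × 3780 s = 26346.6 Mb
screen recording: 5.400 Mbps × 4380 s = 23652.0 Mb
wedding highlight reel: 9.500 Mbps × 828 s = 7866.0 Mb
TV episode: 11.600 Mbps × 3420 s = 39672.0 Mb
dashcam clip: 14.800 Mbps × 1680 s = 24864.0 Mb
Total: 122400.6 Mb = 15300.1 MB.
= 15.30 GB.

15.30 GB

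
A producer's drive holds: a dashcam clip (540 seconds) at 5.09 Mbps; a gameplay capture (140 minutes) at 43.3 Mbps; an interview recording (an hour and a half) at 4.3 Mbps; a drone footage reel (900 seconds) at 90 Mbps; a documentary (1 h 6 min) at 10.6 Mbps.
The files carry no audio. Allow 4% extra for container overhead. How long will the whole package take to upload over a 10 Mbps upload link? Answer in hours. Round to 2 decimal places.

dashcam clip: 5.090 Mbps × 540 s × 1.04 = 2858.5 Mb
gameplay capture: 43.300 Mbps × 8400 s × 1.04 = 378268.8 Mb
interview recording: 4.300 Mbps × 5400 s × 1.04 = 24148.8 Mb
drone footage reel: 90.000 Mbps × 900 s × 1.04 = 84240.0 Mb
documentary: 10.600 Mbps × 3960 s × 1.04 = 43655.0 Mb
Total: 533171.2 Mb = 66646.4 MB.
At 10 Mbps: 533171.2 / 10 = 53317 s ≈ 14.8 hours.

14.81 hours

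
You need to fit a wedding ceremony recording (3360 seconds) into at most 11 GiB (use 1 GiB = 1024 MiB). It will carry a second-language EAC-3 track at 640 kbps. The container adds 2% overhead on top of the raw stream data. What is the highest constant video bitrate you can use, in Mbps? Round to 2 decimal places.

26.93 Mbps

Budget: 11 GiB = 94489.3 Mb.
Stream payload after overhead: 94489.3 / 1.02 = 92636.5 Mb.
Total bitrate budget: 92636.5 Mb / 3360 s = 27.570 Mbps.
Audio: 640 kbps = 0.640 Mbps.
Video: 27.570 − 0.640 = 26.930 Mbps.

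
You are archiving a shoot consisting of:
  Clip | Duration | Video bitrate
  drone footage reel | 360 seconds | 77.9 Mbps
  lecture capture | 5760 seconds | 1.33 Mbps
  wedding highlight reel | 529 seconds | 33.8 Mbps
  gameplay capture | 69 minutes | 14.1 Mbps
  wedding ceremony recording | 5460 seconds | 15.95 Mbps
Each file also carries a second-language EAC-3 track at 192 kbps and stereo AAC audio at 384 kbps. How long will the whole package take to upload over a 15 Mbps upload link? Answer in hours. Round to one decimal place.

3.9 hours

Audio total: 192 + 384 = 576 kbps = 0.576 Mbps.
drone footage reel: 78.476 Mbps × 360 s = 28251.4 Mb
lecture capture: 1.906 Mbps × 5760 s = 10978.6 Mb
wedding highlight reel: 34.376 Mbps × 529 s = 18184.9 Mb
gameplay capture: 14.676 Mbps × 4140 s = 60758.6 Mb
wedding ceremony recording: 16.526 Mbps × 5460 s = 90232.0 Mb
Total: 208405.4 Mb = 26050.7 MB.
At 15 Mbps: 208405.4 / 15 = 13894 s ≈ 3.86 hours.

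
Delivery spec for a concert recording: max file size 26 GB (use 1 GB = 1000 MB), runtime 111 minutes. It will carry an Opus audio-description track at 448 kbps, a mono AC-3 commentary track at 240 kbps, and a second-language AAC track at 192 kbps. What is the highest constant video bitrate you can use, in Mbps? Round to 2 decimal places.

30.35 Mbps

Budget: 26 GB = 208000.0 Mb.
111 min = 6660 s
Total bitrate budget: 208000.0 Mb / 6660 s = 31.231 Mbps.
Audio total: 448 + 240 + 192 = 880 kbps = 0.880 Mbps.
Video: 31.231 − 0.880 = 30.351 Mbps.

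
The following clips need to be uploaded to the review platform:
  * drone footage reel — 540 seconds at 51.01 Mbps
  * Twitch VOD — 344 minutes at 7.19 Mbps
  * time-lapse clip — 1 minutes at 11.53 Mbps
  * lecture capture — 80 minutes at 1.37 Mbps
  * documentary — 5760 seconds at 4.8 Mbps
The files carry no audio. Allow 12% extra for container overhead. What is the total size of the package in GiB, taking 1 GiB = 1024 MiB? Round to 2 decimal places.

drone footage reel: 51.010 Mbps × 540 s × 1.12 = 30850.8 Mb
Twitch VOD: 7.190 Mbps × 20640 s × 1.12 = 166209.8 Mb
time-lapse clip: 11.530 Mbps × 60 s × 1.12 = 774.8 Mb
lecture capture: 1.370 Mbps × 4800 s × 1.12 = 7365.1 Mb
documentary: 4.800 Mbps × 5760 s × 1.12 = 30965.8 Mb
Total: 236166.3 Mb = 29520.8 MB.
= 27.49 GiB.

27.49 GiB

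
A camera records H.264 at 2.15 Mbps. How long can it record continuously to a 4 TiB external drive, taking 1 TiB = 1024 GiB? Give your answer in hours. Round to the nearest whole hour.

Capacity: 4 TiB = 35,184,372 Mb.
Recording time: 35,184,372 / 2.150 = 16,364,824 s ≈ 4,546 hours.

4546 hours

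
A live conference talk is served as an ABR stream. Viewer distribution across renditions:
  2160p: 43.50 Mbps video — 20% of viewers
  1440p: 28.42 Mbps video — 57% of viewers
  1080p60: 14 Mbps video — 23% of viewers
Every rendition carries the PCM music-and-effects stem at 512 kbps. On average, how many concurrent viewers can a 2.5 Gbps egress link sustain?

Audio: 512 kbps = 0.512 Mbps.
Average per-viewer bitrate: 0.20×44.012 + 0.57×28.932 + 0.23×14.512 = 28.631 Mbps.
2.5 Gbps = 2,500 Mbps; 2,500 / 28.631 = 87.32 → 87.

87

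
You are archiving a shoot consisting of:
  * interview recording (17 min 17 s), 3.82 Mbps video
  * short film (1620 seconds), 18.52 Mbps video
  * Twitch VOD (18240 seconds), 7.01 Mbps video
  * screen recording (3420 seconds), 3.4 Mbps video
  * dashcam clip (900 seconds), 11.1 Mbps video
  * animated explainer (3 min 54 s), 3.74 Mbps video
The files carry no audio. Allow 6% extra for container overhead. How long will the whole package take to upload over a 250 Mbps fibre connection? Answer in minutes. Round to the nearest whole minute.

interview recording: 3.820 Mbps × 1037 s × 1.06 = 4199.0 Mb
short film: 18.520 Mbps × 1620 s × 1.06 = 31802.5 Mb
Twitch VOD: 7.010 Mbps × 18240 s × 1.06 = 135534.1 Mb
screen recording: 3.400 Mbps × 3420 s × 1.06 = 12325.7 Mb
dashcam clip: 11.100 Mbps × 900 s × 1.06 = 10589.4 Mb
animated explainer: 3.740 Mbps × 234 s × 1.06 = 927.7 Mb
Total: 195378.5 Mb = 24422.3 MB.
At 250 Mbps: 195378.5 / 250 = 782 s ≈ 13 minutes.

13 minutes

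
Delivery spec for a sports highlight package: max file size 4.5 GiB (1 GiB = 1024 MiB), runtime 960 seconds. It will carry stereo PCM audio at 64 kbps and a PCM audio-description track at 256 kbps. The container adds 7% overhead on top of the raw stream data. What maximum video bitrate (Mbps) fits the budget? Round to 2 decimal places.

37.31 Mbps

Budget: 4.5 GiB = 38654.7 Mb.
Stream payload after overhead: 38654.7 / 1.07 = 36125.9 Mb.
Total bitrate budget: 36125.9 Mb / 960 s = 37.631 Mbps.
Audio total: 64 + 256 = 320 kbps = 0.320 Mbps.
Video: 37.631 − 0.320 = 37.311 Mbps.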